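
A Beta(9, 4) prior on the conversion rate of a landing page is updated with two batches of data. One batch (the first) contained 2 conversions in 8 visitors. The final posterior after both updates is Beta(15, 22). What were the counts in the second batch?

4 conversions and 12 bounces

Because Beta–binomial updating is additive in the counts, the combined data contributed (α_post−α_prior, β_post−β_prior) successes and failures.
Total across both batches: 15−9=6 conversions, 22−4=18 bounces.
Subtract the first batch: 6−2=4 conversions and 18−6=12 bounces.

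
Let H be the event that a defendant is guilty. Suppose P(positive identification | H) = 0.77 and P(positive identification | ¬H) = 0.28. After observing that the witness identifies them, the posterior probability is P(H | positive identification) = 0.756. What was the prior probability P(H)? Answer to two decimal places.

Bayes' rule in odds form gives O(H|E) = O(H)·[P(E|H)/P(E|¬H)], hence O(H) = O(H|E)/LR.
Posterior odds = 0.756/(1−0.756) = 3.0984. LR = 0.77/0.28 = 2.7500.
Prior odds = 3.0984/2.7500 = 1.1267, so P(H) = 1.1267/(1+1.1267) ≈ 0.53.

P(H) = 0.53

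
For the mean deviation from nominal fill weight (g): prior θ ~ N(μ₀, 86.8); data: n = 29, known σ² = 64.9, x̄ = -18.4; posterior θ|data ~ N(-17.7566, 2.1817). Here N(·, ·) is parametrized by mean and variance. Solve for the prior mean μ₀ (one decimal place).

μ₀ = 7.2

The posterior mean is a precision-weighted average: μ_n = (τ₀μ₀ + τ_data·x̄)/(τ₀+τ_data), with τ₀=1/σ₀² and τ_data=n/σ².
Here τ₀ = 1/86.8 = 0.011521 and τ_data = 29/64.9 = 0.446841, so τ_n = 0.458362.
Rearranging for μ₀: μ₀ = (μ_n·τ_n − τ_data·x̄)/τ₀ = (-17.7566·0.458362 − 0.446841·-18.4) / 0.011521 = 0.082924/0.011521 ≈ 7.2.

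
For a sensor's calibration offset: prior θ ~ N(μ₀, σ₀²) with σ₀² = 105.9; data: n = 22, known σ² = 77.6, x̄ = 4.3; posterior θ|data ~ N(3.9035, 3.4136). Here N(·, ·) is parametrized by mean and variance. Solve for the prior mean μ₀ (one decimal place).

μ₀ = -8.0

The posterior mean is a precision-weighted average: μ_n = (τ₀μ₀ + τ_data·x̄)/(τ₀+τ_data), with τ₀=1/σ₀² and τ_data=n/σ².
Here τ₀ = 1/105.9 = 0.009443 and τ_data = 22/77.6 = 0.283505, so τ_n = 0.292948.
Rearranging for μ₀: μ₀ = (μ_n·τ_n − τ_data·x̄)/τ₀ = (3.9035·0.292948 − 0.283505·4.3) / 0.009443 = -0.075549/0.009443 ≈ -8.0.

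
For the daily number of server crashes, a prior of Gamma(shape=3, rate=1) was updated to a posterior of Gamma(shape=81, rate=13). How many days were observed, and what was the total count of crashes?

A Gamma(α, β) prior (rate parametrization) on a Poisson rate with n observations summing to S gives posterior Gamma(α+S, β+n).
Matching: Σxᵢ = 81 − 3 = 78 and n = 13 − 1 = 12.

n = 12 days with total 78 crashes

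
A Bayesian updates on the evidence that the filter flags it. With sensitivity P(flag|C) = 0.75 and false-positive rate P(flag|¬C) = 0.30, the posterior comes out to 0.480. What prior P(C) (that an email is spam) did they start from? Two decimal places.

Bayes' rule in odds form gives O(C|E) = O(C)·[P(E|C)/P(E|¬C)], hence O(C) = O(C|E)/LR.
Posterior odds = 0.480/(1−0.480) = 0.9231. LR = 0.75/0.30 = 2.5000.
Prior odds = 0.9231/2.5000 = 0.3692, so P(C) = 0.3692/(1+0.3692) ≈ 0.27.

P(C) = 0.27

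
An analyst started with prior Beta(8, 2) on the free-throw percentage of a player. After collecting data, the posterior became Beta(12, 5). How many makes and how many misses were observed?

4 makes and 3 misses

Under Beta–binomial conjugacy the posterior parameters are (α+s, β+f).
So s = 12 − 8 = 4 and f = 5 − 2 = 3.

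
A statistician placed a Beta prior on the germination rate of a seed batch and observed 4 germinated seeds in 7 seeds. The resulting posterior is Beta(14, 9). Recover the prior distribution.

A Beta(α, β) prior with s successes and f failures in binomial data gives a Beta(α+s, β+f) posterior.
So α = 14 − 4 = 10 and β = 9 − 3 = 6.

Beta(10, 6)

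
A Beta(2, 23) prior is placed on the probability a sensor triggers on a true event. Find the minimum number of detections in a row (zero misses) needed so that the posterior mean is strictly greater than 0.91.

After k detections and 0 misses the posterior is Beta(2+k, 23), with mean (2+k)/(2+23+k).
Set (2+k)/(25+k) > 0.91 and solve: k > (0.91·25 − 2)/(1 − 0.91) = 230.556.
The smallest integer exceeding 230.556 is 231, and checking k=231: (233)/(256) = 0.9102 > 0.91.

k = 231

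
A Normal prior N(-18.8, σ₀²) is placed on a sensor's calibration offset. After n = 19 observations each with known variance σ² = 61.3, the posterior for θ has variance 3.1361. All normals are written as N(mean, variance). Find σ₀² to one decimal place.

σ₀² = 112.2

For the Normal–Normal model with known σ², precisions add: τ_n = τ₀ + n/σ².
So 1/σ₀² = 1/3.1361 − 19/61.3 = 0.318867 − 0.309951 = 0.008916.
Hence σ₀² = 1/0.008916 ≈ 112.2.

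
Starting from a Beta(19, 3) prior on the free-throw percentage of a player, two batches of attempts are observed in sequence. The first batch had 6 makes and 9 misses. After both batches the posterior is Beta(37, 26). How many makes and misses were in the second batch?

Because Beta–binomial updating is additive in the counts, the combined data contributed (α_post−α_prior, β_post−β_prior) successes and failures.
Total across both batches: 37−19=18 makes, 26−3=23 misses.
Subtract the first batch: 18−6=12 makes and 23−9=14 misses.

12 makes and 14 misses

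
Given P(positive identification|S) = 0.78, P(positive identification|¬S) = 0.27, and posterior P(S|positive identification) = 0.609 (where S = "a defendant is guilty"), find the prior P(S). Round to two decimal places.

Bayes' rule in odds form gives O(S|E) = O(S)·[P(E|S)/P(E|¬S)], hence O(S) = O(S|E)/LR.
Posterior odds = 0.609/(1−0.609) = 1.5575. LR = 0.78/0.27 = 2.8889.
Prior odds = 1.5575/2.8889 = 0.5391, so P(S) = 0.5391/(1+0.5391) ≈ 0.35.

P(S) = 0.35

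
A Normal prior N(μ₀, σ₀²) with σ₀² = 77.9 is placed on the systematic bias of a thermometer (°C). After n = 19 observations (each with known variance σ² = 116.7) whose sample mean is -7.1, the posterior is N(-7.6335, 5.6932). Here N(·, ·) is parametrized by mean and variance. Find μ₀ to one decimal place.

μ₀ = -14.4

The posterior mean is a precision-weighted average: μ_n = (τ₀μ₀ + τ_data·x̄)/(τ₀+τ_data), with τ₀=1/σ₀² and τ_data=n/σ².
Here τ₀ = 1/77.9 = 0.012837 and τ_data = 19/116.7 = 0.162811, so τ_n = 0.175648.
Rearranging for μ₀: μ₀ = (μ_n·τ_n − τ_data·x̄)/τ₀ = (-7.6335·0.175648 − 0.162811·-7.1) / 0.012837 = -0.184851/0.012837 ≈ -14.4.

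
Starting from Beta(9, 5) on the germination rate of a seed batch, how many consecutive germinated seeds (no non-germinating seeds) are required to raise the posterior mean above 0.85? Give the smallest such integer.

k = 20

After k germinated seeds and 0 non-germinating seeds the posterior is Beta(9+k, 5), with mean (9+k)/(9+5+k).
Set (9+k)/(14+k) > 0.85 and solve: k > (0.85·14 − 9)/(1 − 0.85) = 19.333.
The smallest integer exceeding 19.333 is 20.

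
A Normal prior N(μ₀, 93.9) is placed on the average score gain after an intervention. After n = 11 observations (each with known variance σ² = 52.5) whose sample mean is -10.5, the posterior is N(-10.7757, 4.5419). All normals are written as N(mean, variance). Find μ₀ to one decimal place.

With known observation variance, the Normal–Normal posterior has precision τ_n = τ₀ + n/σ² and mean μ_n = (τ₀μ₀ + (n/σ²)x̄)/τ_n.
Here τ₀ = 1/93.9 = 0.010650 and τ_data = 11/52.5 = 0.209524, so τ_n = 0.220174.
Rearranging for μ₀: μ₀ = (μ_n·τ_n − τ_data·x̄)/τ₀ = (-10.7757·0.220174 − 0.209524·-10.5) / 0.010650 = -0.172527/0.010650 ≈ -16.2.

μ₀ = -16.2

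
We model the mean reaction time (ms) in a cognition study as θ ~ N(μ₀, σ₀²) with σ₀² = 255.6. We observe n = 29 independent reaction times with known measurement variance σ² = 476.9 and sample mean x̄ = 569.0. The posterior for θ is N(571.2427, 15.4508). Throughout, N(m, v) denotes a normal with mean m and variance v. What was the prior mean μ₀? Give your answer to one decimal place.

The posterior mean is a precision-weighted average: μ_n = (τ₀μ₀ + τ_data·x̄)/(τ₀+τ_data), with τ₀=1/σ₀² and τ_data=n/σ².
Here τ₀ = 1/255.6 = 0.003912 and τ_data = 29/476.9 = 0.060809, so τ_n = 0.064721.
Rearranging for μ₀: μ₀ = (μ_n·τ_n − τ_data·x̄)/τ₀ = (571.2427·0.064721 − 0.060809·569.0) / 0.003912 = 2.371078/0.003912 ≈ 606.1.

μ₀ = 606.1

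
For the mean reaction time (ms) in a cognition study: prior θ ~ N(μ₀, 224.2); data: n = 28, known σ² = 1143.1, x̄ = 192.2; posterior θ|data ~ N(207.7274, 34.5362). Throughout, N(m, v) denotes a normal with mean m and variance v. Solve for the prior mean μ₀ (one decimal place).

μ₀ = 293.0

With known observation variance, the Normal–Normal posterior has precision τ_n = τ₀ + n/σ² and mean μ_n = (τ₀μ₀ + (n/σ²)x̄)/τ_n.
Here τ₀ = 1/224.2 = 0.004460 and τ_data = 28/1143.1 = 0.024495, so τ_n = 0.028955.
Rearranging for μ₀: μ₀ = (μ_n·τ_n − τ_data·x̄)/τ₀ = (207.7274·0.028955 − 0.024495·192.2) / 0.004460 = 1.306808/0.004460 ≈ 293.0.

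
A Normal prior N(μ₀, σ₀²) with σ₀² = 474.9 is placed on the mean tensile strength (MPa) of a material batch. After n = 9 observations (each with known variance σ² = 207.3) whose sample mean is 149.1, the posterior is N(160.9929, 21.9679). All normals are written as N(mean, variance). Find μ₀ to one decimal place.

With known observation variance, the Normal–Normal posterior has precision τ_n = τ₀ + n/σ² and mean μ_n = (τ₀μ₀ + (n/σ²)x̄)/τ_n.
Here τ₀ = 1/474.9 = 0.002106 and τ_data = 9/207.3 = 0.043415, so τ_n = 0.045521.
Rearranging for μ₀: μ₀ = (μ_n·τ_n − τ_data·x̄)/τ₀ = (160.9929·0.045521 − 0.043415·149.1) / 0.002106 = 0.855381/0.002106 ≈ 406.2.

μ₀ = 406.2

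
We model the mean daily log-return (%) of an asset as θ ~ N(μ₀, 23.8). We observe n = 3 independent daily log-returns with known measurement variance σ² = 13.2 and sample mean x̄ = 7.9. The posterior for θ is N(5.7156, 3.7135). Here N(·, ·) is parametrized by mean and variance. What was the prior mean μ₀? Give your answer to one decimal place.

μ₀ = -6.1

The posterior mean is a precision-weighted average: μ_n = (τ₀μ₀ + τ_data·x̄)/(τ₀+τ_data), with τ₀=1/σ₀² and τ_data=n/σ².
Here τ₀ = 1/23.8 = 0.042017 and τ_data = 3/13.2 = 0.227273, so τ_n = 0.269290.
Rearranging for μ₀: μ₀ = (μ_n·τ_n − τ_data·x̄)/τ₀ = (5.7156·0.269290 − 0.227273·7.9) / 0.042017 = -0.256303/0.042017 ≈ -6.1.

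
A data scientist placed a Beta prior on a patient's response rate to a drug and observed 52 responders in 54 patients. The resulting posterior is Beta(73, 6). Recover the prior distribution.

Beta(21, 4)

Beta is conjugate to the binomial likelihood: posterior = Beta(a+s, b+f).
Subtract the data counts: 73−52=21, 6−2=4.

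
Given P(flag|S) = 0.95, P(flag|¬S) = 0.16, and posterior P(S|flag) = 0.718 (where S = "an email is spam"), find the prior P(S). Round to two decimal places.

P(S) = 0.30

Bayes' rule in odds form gives O(S|E) = O(S)·[P(E|S)/P(E|¬S)], hence O(S) = O(S|E)/LR.
Posterior odds = 0.718/(1−0.718) = 2.5461. LR = 0.95/0.16 = 5.9375.
Prior odds = 2.5461/5.9375 = 0.4288, so P(S) = 0.4288/(1+0.4288) ≈ 0.30.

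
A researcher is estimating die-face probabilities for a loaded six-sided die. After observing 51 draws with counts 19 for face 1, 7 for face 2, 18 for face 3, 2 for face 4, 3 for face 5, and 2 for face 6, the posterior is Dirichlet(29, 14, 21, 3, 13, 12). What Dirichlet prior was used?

Dirichlet(10, 7, 3, 1, 10, 10)

For a Dirichlet(α) prior with multinomial counts c, the posterior is Dirichlet(α + c) componentwise.
Subtract each count from the matching posterior parameter: 29−19=10, 14−7=7, 21−18=3, 3−2=1, 13−3=10, 12−2=10.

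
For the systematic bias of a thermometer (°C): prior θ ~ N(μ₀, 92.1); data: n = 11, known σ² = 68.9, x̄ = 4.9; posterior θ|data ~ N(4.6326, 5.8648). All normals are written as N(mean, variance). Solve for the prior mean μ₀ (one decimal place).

With known observation variance, the Normal–Normal posterior has precision τ_n = τ₀ + n/σ² and mean μ_n = (τ₀μ₀ + (n/σ²)x̄)/τ_n.
Here τ₀ = 1/92.1 = 0.010858 and τ_data = 11/68.9 = 0.159652, so τ_n = 0.170510.
Rearranging for μ₀: μ₀ = (μ_n·τ_n − τ_data·x̄)/τ₀ = (4.6326·0.170510 − 0.159652·4.9) / 0.010858 = 0.007610/0.010858 ≈ 0.7.

μ₀ = 0.7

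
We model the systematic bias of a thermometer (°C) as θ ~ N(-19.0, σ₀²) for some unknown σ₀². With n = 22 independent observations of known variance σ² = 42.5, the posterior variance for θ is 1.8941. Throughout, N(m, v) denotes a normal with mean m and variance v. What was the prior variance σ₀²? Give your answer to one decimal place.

Posterior precision equals prior precision plus data precision: 1/σ_n² = 1/σ₀² + n/σ².
So 1/σ₀² = 1/1.8941 − 22/42.5 = 0.527955 − 0.517647 = 0.010308.
Hence σ₀² = 1/0.010308 ≈ 97.0.

σ₀² = 97.0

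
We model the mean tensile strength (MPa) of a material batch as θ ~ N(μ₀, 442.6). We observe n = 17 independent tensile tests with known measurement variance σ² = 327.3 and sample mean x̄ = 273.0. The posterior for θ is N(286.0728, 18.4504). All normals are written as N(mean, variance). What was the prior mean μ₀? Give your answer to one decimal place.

μ₀ = 586.6

With known observation variance, the Normal–Normal posterior has precision τ_n = τ₀ + n/σ² and mean μ_n = (τ₀μ₀ + (n/σ²)x̄)/τ_n.
Here τ₀ = 1/442.6 = 0.002259 and τ_data = 17/327.3 = 0.051940, so τ_n = 0.054199.
Rearranging for μ₀: μ₀ = (μ_n·τ_n − τ_data·x̄)/τ₀ = (286.0728·0.054199 − 0.051940·273.0) / 0.002259 = 1.325240/0.002259 ≈ 586.6.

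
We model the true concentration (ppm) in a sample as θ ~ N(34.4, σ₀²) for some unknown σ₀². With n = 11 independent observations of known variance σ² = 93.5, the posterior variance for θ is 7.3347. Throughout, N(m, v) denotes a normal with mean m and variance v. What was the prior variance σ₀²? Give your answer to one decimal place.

For the Normal–Normal model with known σ², precisions add: τ_n = τ₀ + n/σ².
So 1/σ₀² = 1/7.3347 − 11/93.5 = 0.136338 − 0.117647 = 0.018691.
Hence σ₀² = 1/0.018691 ≈ 53.5.

σ₀² = 53.5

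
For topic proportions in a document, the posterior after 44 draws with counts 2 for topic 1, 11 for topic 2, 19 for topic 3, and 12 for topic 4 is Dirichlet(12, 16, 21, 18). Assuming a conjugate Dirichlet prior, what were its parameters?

For a Dirichlet(α) prior with multinomial counts c, the posterior is Dirichlet(α + c) componentwise.
Subtract each count from the matching posterior parameter: 12−2=10, 16−11=5, 21−19=2, 18−12=6.

Dirichlet(10, 5, 2, 6)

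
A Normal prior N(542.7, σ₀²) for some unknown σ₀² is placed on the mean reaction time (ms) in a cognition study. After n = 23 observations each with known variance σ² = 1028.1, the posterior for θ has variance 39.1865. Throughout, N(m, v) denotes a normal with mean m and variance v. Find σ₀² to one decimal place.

σ₀² = 317.7

For the Normal–Normal model with known σ², precisions add: τ_n = τ₀ + n/σ².
So 1/σ₀² = 1/39.1865 − 23/1028.1 = 0.025519 − 0.022371 = 0.003148.
Hence σ₀² = 1/0.003148 ≈ 317.7.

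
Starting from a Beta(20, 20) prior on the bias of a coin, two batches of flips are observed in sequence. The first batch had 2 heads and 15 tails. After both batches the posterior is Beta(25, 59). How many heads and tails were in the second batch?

3 heads and 24 tails

Sequential conjugate updates are equivalent to a single update on the pooled data, so total successes = posterior α − prior α and total failures = posterior β − prior β.
Total across both batches: 25−20=5 heads, 59−20=39 tails.
Subtract the first batch: 5−2=3 heads and 39−15=24 tails.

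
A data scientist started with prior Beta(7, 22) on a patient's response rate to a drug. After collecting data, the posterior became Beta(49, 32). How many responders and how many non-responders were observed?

Beta is conjugate to the binomial likelihood: posterior = Beta(α+s, β+f).
Match parameters: s=49−7=42, f=32−22=10.

42 responders and 10 non-responders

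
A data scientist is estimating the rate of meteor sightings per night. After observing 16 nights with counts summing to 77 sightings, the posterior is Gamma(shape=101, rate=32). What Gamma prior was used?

Gamma(shape=24, rate=16)

Gamma–Poisson conjugacy: posterior shape = α + Σxᵢ, posterior rate = β + n.
So α = 101 − 77 = 24 and β = 32 − 16 = 16.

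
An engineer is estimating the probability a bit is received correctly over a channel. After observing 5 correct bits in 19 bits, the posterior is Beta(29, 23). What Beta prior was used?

Beta(24, 9)

Beta is conjugate to the binomial likelihood: posterior = Beta(a+s, b+f).
So a = 29 − 5 = 24 and b = 23 − 14 = 9.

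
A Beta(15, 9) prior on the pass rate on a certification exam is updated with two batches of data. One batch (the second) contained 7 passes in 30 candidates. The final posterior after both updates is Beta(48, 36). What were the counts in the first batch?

Sequential conjugate updates are equivalent to a single update on the pooled data, so total successes = posterior α − prior α and total failures = posterior β − prior β.
Total across both batches: 48−15=33 passes, 36−9=27 failures.
Subtract the second batch: 33−7=26 passes and 27−23=4 failures.

26 passes and 4 failures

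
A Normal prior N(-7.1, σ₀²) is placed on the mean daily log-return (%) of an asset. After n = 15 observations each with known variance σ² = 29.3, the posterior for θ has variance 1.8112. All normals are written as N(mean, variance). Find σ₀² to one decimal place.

σ₀² = 24.9

For the Normal–Normal model with known σ², precisions add: τ_n = τ₀ + n/σ².
So 1/σ₀² = 1/1.8112 − 15/29.3 = 0.552120 − 0.511945 = 0.040175.
Hence σ₀² = 1/0.040175 ≈ 24.9.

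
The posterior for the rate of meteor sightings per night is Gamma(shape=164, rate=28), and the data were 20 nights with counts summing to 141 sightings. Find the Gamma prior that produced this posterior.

Gamma(shape=23, rate=8)

Gamma–Poisson conjugacy: posterior shape = α + Σxᵢ, posterior rate = β + n.
So α = 164 − 141 = 23 and β = 28 − 20 = 8.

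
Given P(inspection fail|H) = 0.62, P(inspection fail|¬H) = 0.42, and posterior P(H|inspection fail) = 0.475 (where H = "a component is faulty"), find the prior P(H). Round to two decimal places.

In odds form, posterior odds = prior odds × likelihood ratio, so prior odds = posterior odds ÷ LR.
Posterior odds = 0.475/(1−0.475) = 0.9048. LR = 0.62/0.42 = 1.4762.
Prior odds = 0.9048/1.4762 = 0.6129, so P(H) = 0.6129/(1+0.6129) ≈ 0.38.

P(H) = 0.38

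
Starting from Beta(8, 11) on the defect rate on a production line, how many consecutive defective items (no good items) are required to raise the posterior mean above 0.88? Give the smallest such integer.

k = 73

After k defective items and 0 good items the posterior is Beta(8+k, 11), with mean (8+k)/(8+11+k).
Set (8+k)/(19+k) > 0.88 and solve: k > (0.88·19 − 8)/(1 − 0.88) = 72.667.
The smallest integer exceeding 72.667 is 73, and checking k=73: (81)/(92) = 0.8804 > 0.88.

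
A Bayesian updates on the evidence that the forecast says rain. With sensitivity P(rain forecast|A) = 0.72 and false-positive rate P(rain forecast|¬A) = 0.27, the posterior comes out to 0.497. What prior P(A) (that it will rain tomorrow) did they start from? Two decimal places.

Bayes' rule in odds form gives O(A|E) = O(A)·[P(E|A)/P(E|¬A)], hence O(A) = O(A|E)/LR.
Posterior odds = 0.497/(1−0.497) = 0.9881. LR = 0.72/0.27 = 2.6667.
Prior odds = 0.9881/2.6667 = 0.3705, so P(A) = 0.3705/(1+0.3705) ≈ 0.27.

P(A) = 0.27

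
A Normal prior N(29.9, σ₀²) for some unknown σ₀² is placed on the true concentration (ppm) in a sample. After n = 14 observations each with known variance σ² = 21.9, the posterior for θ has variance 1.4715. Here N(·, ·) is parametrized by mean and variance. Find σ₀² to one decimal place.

σ₀² = 24.8

For the Normal–Normal model with known σ², precisions add: τ_n = τ₀ + n/σ².
So 1/σ₀² = 1/1.4715 − 14/21.9 = 0.679579 − 0.639269 = 0.040310.
Hence σ₀² = 1/0.040310 ≈ 24.8.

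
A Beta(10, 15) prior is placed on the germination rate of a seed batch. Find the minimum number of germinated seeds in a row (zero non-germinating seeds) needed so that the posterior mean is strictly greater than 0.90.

k = 126

After k germinated seeds and 0 non-germinating seeds the posterior is Beta(10+k, 15), with mean (10+k)/(10+15+k).
Set (10+k)/(25+k) > 0.90 and solve: k > (0.90·25 − 10)/(1 − 0.90) = 125.000.
The smallest integer exceeding 125.000 is 126, and checking k=126: (136)/(151) = 0.9007 > 0.90.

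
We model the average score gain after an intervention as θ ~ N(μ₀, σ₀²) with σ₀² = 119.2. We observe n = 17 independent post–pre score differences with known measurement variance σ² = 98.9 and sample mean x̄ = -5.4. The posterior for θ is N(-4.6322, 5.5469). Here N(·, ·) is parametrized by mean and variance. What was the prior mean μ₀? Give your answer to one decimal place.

With known observation variance, the Normal–Normal posterior has precision τ_n = τ₀ + n/σ² and mean μ_n = (τ₀μ₀ + (n/σ²)x̄)/τ_n.
Here τ₀ = 1/119.2 = 0.008389 and τ_data = 17/98.9 = 0.171891, so τ_n = 0.180280.
Rearranging for μ₀: μ₀ = (μ_n·τ_n − τ_data·x̄)/τ₀ = (-4.6322·0.180280 − 0.171891·-5.4) / 0.008389 = 0.093118/0.008389 ≈ 11.1.

μ₀ = 11.1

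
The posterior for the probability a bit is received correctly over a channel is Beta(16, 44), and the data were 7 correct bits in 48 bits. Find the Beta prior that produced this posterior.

Beta is conjugate to the binomial likelihood: posterior = Beta(α+s, β+f).
So α = 16 − 7 = 9 and β = 44 − 41 = 3.

Beta(9, 3)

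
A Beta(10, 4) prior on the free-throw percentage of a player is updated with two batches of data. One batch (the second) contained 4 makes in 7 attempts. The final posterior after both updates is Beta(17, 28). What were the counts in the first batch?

3 makes and 21 misses

Because Beta–binomial updating is additive in the counts, the combined data contributed (α_post−α_prior, β_post−β_prior) successes and failures.
Total across both batches: 17−10=7 makes, 28−4=24 misses.
Subtract the second batch: 7−4=3 makes and 24−3=21 misses.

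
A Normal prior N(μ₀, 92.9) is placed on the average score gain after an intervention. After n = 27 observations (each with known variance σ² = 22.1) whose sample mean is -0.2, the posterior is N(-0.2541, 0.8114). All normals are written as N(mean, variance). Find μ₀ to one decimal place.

μ₀ = -6.4

With known observation variance, the Normal–Normal posterior has precision τ_n = τ₀ + n/σ² and mean μ_n = (τ₀μ₀ + (n/σ²)x̄)/τ_n.
Here τ₀ = 1/92.9 = 0.010764 and τ_data = 27/22.1 = 1.221719, so τ_n = 1.232483.
Rearranging for μ₀: μ₀ = (μ_n·τ_n − τ_data·x̄)/τ₀ = (-0.2541·1.232483 − 1.221719·-0.2) / 0.010764 = -0.068830/0.010764 ≈ -6.4.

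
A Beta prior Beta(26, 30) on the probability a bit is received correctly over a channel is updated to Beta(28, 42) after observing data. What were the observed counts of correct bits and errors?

2 correct bits and 12 errors

Under Beta–binomial conjugacy the posterior parameters are (a+s, b+f).
Match parameters: s=28−26=2, f=42−30=12.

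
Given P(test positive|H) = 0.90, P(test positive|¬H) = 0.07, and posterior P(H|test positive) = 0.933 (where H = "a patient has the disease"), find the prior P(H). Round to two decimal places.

P(H) = 0.52

Bayes' rule in odds form gives O(H|E) = O(H)·[P(E|H)/P(E|¬H)], hence O(H) = O(H|E)/LR.
Posterior odds = 0.933/(1−0.933) = 13.9254. LR = 0.90/0.07 = 12.8571.
Prior odds = 13.9254/12.8571 = 1.0831, so P(H) = 1.0831/(1+1.0831) ≈ 0.52.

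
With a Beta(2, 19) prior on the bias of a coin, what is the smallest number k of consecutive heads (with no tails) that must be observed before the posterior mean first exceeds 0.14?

k = 2

After k heads and 0 tails the posterior is Beta(2+k, 19), with mean (2+k)/(2+19+k).
Set (2+k)/(21+k) > 0.14 and solve: k > (0.14·21 − 2)/(1 − 0.14) = 1.093.
The smallest integer exceeding 1.093 is 2, and checking k=2: (4)/(23) = 0.1739 > 0.14.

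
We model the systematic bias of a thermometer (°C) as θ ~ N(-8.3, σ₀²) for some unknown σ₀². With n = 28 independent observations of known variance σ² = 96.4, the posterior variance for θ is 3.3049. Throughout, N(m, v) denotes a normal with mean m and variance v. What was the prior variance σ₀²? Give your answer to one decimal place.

σ₀² = 82.5

Posterior precision equals prior precision plus data precision: 1/σ_n² = 1/σ₀² + n/σ².
So 1/σ₀² = 1/3.3049 − 28/96.4 = 0.302581 − 0.290456 = 0.012125.
Hence σ₀² = 1/0.012125 ≈ 82.5.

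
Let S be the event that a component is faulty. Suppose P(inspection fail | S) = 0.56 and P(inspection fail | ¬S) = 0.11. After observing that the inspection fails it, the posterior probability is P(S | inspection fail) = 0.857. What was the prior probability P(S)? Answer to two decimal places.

Bayes' rule in odds form gives O(S|E) = O(S)·[P(E|S)/P(E|¬S)], hence O(S) = O(S|E)/LR.
Posterior odds = 0.857/(1−0.857) = 5.9930. LR = 0.56/0.11 = 5.0909.
Prior odds = 5.9930/5.0909 = 1.1772, so P(S) = 1.1772/(1+1.1772) ≈ 0.54.

P(S) = 0.54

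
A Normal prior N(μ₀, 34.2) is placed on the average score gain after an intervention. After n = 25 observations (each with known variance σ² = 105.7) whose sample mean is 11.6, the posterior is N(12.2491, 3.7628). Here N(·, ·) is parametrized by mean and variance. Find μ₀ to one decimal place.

μ₀ = 17.5

With known observation variance, the Normal–Normal posterior has precision τ_n = τ₀ + n/σ² and mean μ_n = (τ₀μ₀ + (n/σ²)x̄)/τ_n.
Here τ₀ = 1/34.2 = 0.029240 and τ_data = 25/105.7 = 0.236518, so τ_n = 0.265758.
Rearranging for μ₀: μ₀ = (μ_n·τ_n − τ_data·x̄)/τ₀ = (12.2491·0.265758 − 0.236518·11.6) / 0.029240 = 0.511688/0.029240 ≈ 17.5.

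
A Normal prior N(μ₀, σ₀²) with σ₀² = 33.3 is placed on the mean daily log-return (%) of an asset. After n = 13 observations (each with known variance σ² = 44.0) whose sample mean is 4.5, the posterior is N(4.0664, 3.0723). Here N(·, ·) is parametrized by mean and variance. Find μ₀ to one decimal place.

μ₀ = -0.2

With known observation variance, the Normal–Normal posterior has precision τ_n = τ₀ + n/σ² and mean μ_n = (τ₀μ₀ + (n/σ²)x̄)/τ_n.
Here τ₀ = 1/33.3 = 0.030030 and τ_data = 13/44.0 = 0.295455, so τ_n = 0.325485.
Rearranging for μ₀: μ₀ = (μ_n·τ_n − τ_data·x̄)/τ₀ = (4.0664·0.325485 − 0.295455·4.5) / 0.030030 = -0.005995/0.030030 ≈ -0.2.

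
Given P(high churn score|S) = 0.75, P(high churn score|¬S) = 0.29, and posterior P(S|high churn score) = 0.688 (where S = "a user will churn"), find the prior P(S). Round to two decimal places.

In odds form, posterior odds = prior odds × likelihood ratio, so prior odds = posterior odds ÷ LR.
Posterior odds = 0.688/(1−0.688) = 2.2051. LR = 0.75/0.29 = 2.5862.
Prior odds = 2.2051/2.5862 = 0.8526, so P(S) = 0.8526/(1+0.8526) ≈ 0.46.

P(S) = 0.46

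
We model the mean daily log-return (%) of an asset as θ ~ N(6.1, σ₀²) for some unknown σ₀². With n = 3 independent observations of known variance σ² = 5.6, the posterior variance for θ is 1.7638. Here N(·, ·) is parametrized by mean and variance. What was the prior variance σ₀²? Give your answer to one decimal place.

Posterior precision equals prior precision plus data precision: 1/σ_n² = 1/σ₀² + n/σ².
So 1/σ₀² = 1/1.7638 − 3/5.6 = 0.566958 − 0.535714 = 0.031244.
Hence σ₀² = 1/0.031244 ≈ 32.0.

σ₀² = 32.0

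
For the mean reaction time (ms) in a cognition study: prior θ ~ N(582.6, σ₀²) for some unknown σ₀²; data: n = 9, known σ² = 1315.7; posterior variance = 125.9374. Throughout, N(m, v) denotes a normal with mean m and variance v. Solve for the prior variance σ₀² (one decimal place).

σ₀² = 909.1

For the Normal–Normal model with known σ², precisions add: τ_n = τ₀ + n/σ².
So 1/σ₀² = 1/125.9374 − 9/1315.7 = 0.007940 − 0.006840 = 0.001100.
Hence σ₀² = 1/0.001100 ≈ 909.1.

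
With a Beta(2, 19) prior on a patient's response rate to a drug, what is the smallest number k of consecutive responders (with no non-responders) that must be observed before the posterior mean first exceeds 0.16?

After k responders and 0 non-responders the posterior is Beta(2+k, 19), with mean (2+k)/(2+19+k).
Set (2+k)/(21+k) > 0.16 and solve: k > (0.16·21 − 2)/(1 − 0.16) = 1.619.
The smallest integer exceeding 1.619 is 2, and checking k=2: (4)/(23) = 0.1739 > 0.16.

k = 2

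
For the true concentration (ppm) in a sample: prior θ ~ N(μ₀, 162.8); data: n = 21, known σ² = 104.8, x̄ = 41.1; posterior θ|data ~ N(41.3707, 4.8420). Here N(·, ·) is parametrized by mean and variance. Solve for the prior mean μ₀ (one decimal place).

With known observation variance, the Normal–Normal posterior has precision τ_n = τ₀ + n/σ² and mean μ_n = (τ₀μ₀ + (n/σ²)x̄)/τ_n.
Here τ₀ = 1/162.8 = 0.006143 and τ_data = 21/104.8 = 0.200382, so τ_n = 0.206525.
Rearranging for μ₀: μ₀ = (μ_n·τ_n − τ_data·x̄)/τ₀ = (41.3707·0.206525 − 0.200382·41.1) / 0.006143 = 0.308384/0.006143 ≈ 50.2.

μ₀ = 50.2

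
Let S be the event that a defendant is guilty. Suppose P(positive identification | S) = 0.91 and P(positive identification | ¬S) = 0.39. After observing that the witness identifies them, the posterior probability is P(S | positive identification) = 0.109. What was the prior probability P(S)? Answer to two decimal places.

P(S) = 0.05

In odds form, posterior odds = prior odds × likelihood ratio, so prior odds = posterior odds ÷ LR.
Posterior odds = 0.109/(1−0.109) = 0.1223. LR = 0.91/0.39 = 2.3333.
Prior odds = 0.1223/2.3333 = 0.0524, so P(S) = 0.0524/(1+0.0524) ≈ 0.05.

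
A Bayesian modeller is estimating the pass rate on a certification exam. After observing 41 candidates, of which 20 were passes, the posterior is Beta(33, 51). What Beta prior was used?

Beta(13, 30)

Beta is conjugate to the binomial likelihood: posterior = Beta(α+s, β+f).
Subtract the data counts: 33−20=13, 51−21=30.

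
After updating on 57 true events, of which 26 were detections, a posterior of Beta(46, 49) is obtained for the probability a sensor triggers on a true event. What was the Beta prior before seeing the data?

Beta(20, 18)

A Beta(a, b) prior with s successes and f failures in binomial data gives a Beta(a+s, b+f) posterior.
So a = 46 − 26 = 20 and b = 49 − 31 = 18.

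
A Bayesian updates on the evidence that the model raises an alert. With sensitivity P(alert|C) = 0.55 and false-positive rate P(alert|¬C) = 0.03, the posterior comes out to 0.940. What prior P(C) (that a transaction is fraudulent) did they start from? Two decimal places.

In odds form, posterior odds = prior odds × likelihood ratio, so prior odds = posterior odds ÷ LR.
Posterior odds = 0.940/(1−0.940) = 15.6667. LR = 0.55/0.03 = 18.3333.
Prior odds = 15.6667/18.3333 = 0.8545, so P(C) = 0.8545/(1+0.8545) ≈ 0.46.

P(C) = 0.46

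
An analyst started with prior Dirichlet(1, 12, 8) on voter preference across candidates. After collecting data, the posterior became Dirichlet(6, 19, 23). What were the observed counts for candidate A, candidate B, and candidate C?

For a Dirichlet(α) prior with multinomial counts c, the posterior is Dirichlet(α + c) componentwise.
Counts are posterior − prior componentwise: 6−1=5, 19−12=7, 23−8=15.

counts (5, 7, 15)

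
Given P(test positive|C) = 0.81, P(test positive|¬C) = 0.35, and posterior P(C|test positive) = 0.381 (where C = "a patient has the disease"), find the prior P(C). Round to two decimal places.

P(C) = 0.21

In odds form, posterior odds = prior odds × likelihood ratio, so prior odds = posterior odds ÷ LR.
Posterior odds = 0.381/(1−0.381) = 0.6155. LR = 0.81/0.35 = 2.3143.
Prior odds = 0.6155/2.3143 = 0.2660, so P(C) = 0.2660/(1+0.2660) ≈ 0.21.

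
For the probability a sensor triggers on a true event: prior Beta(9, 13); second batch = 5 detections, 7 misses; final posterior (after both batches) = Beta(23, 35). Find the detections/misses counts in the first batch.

9 detections and 15 misses

Because Beta–binomial updating is additive in the counts, the combined data contributed (α_post−α_prior, β_post−β_prior) successes and failures.
Total across both batches: 23−9=14 detections, 35−13=22 misses.
Subtract the second batch: 14−5=9 detections and 22−7=15 misses.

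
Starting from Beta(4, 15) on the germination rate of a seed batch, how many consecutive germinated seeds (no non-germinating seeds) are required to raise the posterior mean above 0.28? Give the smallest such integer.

k = 2

After k germinated seeds and 0 non-germinating seeds the posterior is Beta(4+k, 15), with mean (4+k)/(4+15+k).
Set (4+k)/(19+k) > 0.28 and solve: k > (0.28·19 − 4)/(1 − 0.28) = 1.833.
The smallest integer exceeding 1.833 is 2.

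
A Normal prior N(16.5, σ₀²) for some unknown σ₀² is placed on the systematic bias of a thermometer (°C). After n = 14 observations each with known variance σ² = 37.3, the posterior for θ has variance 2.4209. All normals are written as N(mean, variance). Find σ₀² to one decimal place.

σ₀² = 26.5

For the Normal–Normal model with known σ², precisions add: τ_n = τ₀ + n/σ².
So 1/σ₀² = 1/2.4209 − 14/37.3 = 0.413070 − 0.375335 = 0.037735.
Hence σ₀² = 1/0.037735 ≈ 26.5.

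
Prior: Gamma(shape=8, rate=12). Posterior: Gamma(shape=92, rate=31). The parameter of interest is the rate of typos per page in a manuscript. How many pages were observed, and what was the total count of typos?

n = 19 pages with total 84 typos

A Gamma(α, β) prior (rate parametrization) on a Poisson rate with n observations summing to S gives posterior Gamma(α+S, β+n).
Matching: Σxᵢ = 92 − 8 = 84 and n = 31 − 12 = 19.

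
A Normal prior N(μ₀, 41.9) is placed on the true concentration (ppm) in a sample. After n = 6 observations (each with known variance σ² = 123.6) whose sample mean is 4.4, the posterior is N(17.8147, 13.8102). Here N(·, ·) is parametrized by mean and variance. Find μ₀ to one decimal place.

μ₀ = 45.1

With known observation variance, the Normal–Normal posterior has precision τ_n = τ₀ + n/σ² and mean μ_n = (τ₀μ₀ + (n/σ²)x̄)/τ_n.
Here τ₀ = 1/41.9 = 0.023866 and τ_data = 6/123.6 = 0.048544, so τ_n = 0.072410.
Rearranging for μ₀: μ₀ = (μ_n·τ_n − τ_data·x̄)/τ₀ = (17.8147·0.072410 − 0.048544·4.4) / 0.023866 = 1.076369/0.023866 ≈ 45.1.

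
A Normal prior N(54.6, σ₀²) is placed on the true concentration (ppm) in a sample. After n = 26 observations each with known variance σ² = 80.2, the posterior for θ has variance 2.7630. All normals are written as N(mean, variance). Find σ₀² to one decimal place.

σ₀² = 26.5

Posterior precision equals prior precision plus data precision: 1/σ_n² = 1/σ₀² + n/σ².
So 1/σ₀² = 1/2.7630 − 26/80.2 = 0.361925 − 0.324190 = 0.037735.
Hence σ₀² = 1/0.037735 ≈ 26.5.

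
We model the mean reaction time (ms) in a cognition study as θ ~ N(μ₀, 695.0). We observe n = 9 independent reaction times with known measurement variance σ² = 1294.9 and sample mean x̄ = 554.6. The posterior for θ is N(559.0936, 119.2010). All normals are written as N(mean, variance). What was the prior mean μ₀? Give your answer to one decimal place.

With known observation variance, the Normal–Normal posterior has precision τ_n = τ₀ + n/σ² and mean μ_n = (τ₀μ₀ + (n/σ²)x̄)/τ_n.
Here τ₀ = 1/695.0 = 0.001439 and τ_data = 9/1294.9 = 0.006950, so τ_n = 0.008389.
Rearranging for μ₀: μ₀ = (μ_n·τ_n − τ_data·x̄)/τ₀ = (559.0936·0.008389 − 0.006950·554.6) / 0.001439 = 0.835766/0.001439 ≈ 580.8.

μ₀ = 580.8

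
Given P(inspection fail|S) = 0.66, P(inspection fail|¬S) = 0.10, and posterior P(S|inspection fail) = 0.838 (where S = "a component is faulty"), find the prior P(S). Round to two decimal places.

P(S) = 0.44

In odds form, posterior odds = prior odds × likelihood ratio, so prior odds = posterior odds ÷ LR.
Posterior odds = 0.838/(1−0.838) = 5.1728. LR = 0.66/0.10 = 6.6000.
Prior odds = 5.1728/6.6000 = 0.7838, so P(S) = 0.7838/(1+0.7838) ≈ 0.44.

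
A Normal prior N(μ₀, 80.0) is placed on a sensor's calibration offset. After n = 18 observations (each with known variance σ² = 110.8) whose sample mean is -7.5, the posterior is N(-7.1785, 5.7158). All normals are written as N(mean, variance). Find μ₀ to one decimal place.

μ₀ = -3.0

With known observation variance, the Normal–Normal posterior has precision τ_n = τ₀ + n/σ² and mean μ_n = (τ₀μ₀ + (n/σ²)x̄)/τ_n.
Here τ₀ = 1/80.0 = 0.012500 and τ_data = 18/110.8 = 0.162455, so τ_n = 0.174955.
Rearranging for μ₀: μ₀ = (μ_n·τ_n − τ_data·x̄)/τ₀ = (-7.1785·0.174955 − 0.162455·-7.5) / 0.012500 = -0.037502/0.012500 ≈ -3.0.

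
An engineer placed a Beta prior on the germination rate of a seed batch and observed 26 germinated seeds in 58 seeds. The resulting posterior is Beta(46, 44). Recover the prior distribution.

A Beta(α, β) prior with s successes and f failures in binomial data gives a Beta(α+s, β+f) posterior.
So α = 46 − 26 = 20 and β = 44 − 32 = 12.

Beta(20, 12)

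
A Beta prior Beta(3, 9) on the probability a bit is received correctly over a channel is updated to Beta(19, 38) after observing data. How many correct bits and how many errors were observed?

Under Beta–binomial conjugacy the posterior parameters are (α+s, β+f).
Match parameters: s=19−3=16, f=38−9=29.

16 correct bits and 29 errors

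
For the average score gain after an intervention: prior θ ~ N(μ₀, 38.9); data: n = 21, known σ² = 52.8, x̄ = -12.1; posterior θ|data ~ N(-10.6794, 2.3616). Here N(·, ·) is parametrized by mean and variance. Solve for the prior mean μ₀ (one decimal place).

With known observation variance, the Normal–Normal posterior has precision τ_n = τ₀ + n/σ² and mean μ_n = (τ₀μ₀ + (n/σ²)x̄)/τ_n.
Here τ₀ = 1/38.9 = 0.025707 and τ_data = 21/52.8 = 0.397727, so τ_n = 0.423434.
Rearranging for μ₀: μ₀ = (μ_n·τ_n − τ_data·x̄)/τ₀ = (-10.6794·0.423434 − 0.397727·-12.1) / 0.025707 = 0.290476/0.025707 ≈ 11.3.

μ₀ = 11.3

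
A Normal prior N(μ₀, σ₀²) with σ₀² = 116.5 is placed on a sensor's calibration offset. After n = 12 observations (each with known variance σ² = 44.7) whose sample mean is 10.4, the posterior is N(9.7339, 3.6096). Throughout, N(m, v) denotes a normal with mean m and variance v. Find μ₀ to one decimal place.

With known observation variance, the Normal–Normal posterior has precision τ_n = τ₀ + n/σ² and mean μ_n = (τ₀μ₀ + (n/σ²)x̄)/τ_n.
Here τ₀ = 1/116.5 = 0.008584 and τ_data = 12/44.7 = 0.268456, so τ_n = 0.277040.
Rearranging for μ₀: μ₀ = (μ_n·τ_n − τ_data·x̄)/τ₀ = (9.7339·0.277040 − 0.268456·10.4) / 0.008584 = -0.095263/0.008584 ≈ -11.1.

μ₀ = -11.1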